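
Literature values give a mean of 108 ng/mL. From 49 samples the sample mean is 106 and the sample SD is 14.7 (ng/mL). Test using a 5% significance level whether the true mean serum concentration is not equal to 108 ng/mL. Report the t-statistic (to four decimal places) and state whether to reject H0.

H0: μ = 108; H1: μ ≠ 108 (one-sample t-test, two-sided).
t = (x̄ − μ₀)/(s/√n) = (106 − 108)/(14.7/√49) = -0.9524
df = n − 1 = 48
Two-sided p-value ≈ 0.3457
Since p ≈ 0.3457 > α = 0.05, fail to reject H0; the data do not provide sufficient evidence against H0.

t = -0.9524; fail to reject H0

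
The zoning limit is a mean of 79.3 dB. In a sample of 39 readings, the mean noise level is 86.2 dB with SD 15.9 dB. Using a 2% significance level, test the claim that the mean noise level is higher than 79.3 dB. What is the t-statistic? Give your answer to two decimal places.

2.71

H0: μ = 79.3; H1: μ > 79.3 (one-sample t-test, right-tailed).
t = (x̄ − μ₀)/(s/√n) = (86.2 − 79.3)/(15.9/√39) = 2.71
df = n − 1 = 38
p-value = P(T ≥ 2.71) ≈ 0.005
Since p ≈ 0.005 < α = 0.02, reject H0; the evidence is statistically significant.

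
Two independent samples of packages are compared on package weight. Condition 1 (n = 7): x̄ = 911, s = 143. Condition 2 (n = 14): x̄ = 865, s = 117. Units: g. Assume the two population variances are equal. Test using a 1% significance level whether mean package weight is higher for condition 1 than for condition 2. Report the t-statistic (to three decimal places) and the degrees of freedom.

t = 0.790, df = 19

Let group 1 = condition 1, group 2 = condition 2. H0: μ_1 = μ_2; H1: μ_1 > μ_2 (two-sample pooled-variance t-test, right-tailed).
s_p² = [(7−1)·143² + (14−1)·117²]/(7+14−2) = 15823.7
t = (911 − 865)/√[15823.7·(1/7 + 1/14)] = 0.790
df = n₁ + n₂ − 2 = 19
p-value = P(T ≥ 0.790) ≈ 0.220
Since p ≈ 0.220 > α = 0.01, fail to reject H0; the evidence is not statistically significant.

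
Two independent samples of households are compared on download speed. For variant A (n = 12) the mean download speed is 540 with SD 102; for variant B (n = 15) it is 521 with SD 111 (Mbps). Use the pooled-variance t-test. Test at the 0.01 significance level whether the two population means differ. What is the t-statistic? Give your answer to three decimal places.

Let group 1 = variant A, group 2 = variant B. H0: μ_1 = μ_2; H1: μ_1 ≠ μ_2 (two-sample pooled-variance t-test, two-sided).
s_p² = [(12−1)·102² + (15−1)·111²]/(12+15−2) = 11477.5
t = (540 − 521)/√[11477.5·(1/12 + 1/15)] = 0.458
df = n₁ + n₂ − 2 = 25
Two-sided p-value ≈ 0.6510
Since p ≈ 0.6510 > α = 0.01, fail to reject H0; the evidence is not statistically significant.

0.458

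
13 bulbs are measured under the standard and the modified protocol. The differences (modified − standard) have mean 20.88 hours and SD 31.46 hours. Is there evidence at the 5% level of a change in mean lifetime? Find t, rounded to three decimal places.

H0: μ_d = 0; H1: μ_d ≠ 0 (paired t-test on the differences, two-sided).
t = d̄/(s_d/√n) = 20.88/(31.46/√13) = 2.393
df = n − 1 = 12
Two-sided p-value ≈ 0.0339
Since p ≈ 0.0339 < α = 0.05, reject H0; the data support H1.

2.393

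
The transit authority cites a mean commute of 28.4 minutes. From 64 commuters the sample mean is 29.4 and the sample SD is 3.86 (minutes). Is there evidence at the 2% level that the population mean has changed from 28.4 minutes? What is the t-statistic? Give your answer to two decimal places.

2.07

H0: μ = 28.4; H1: μ ≠ 28.4 (one-sample t-test, two-sided).
t = (x̄ − μ₀)/(s/√n) = (29.4 − 28.4)/(3.86/√64) = 2.07
df = n − 1 = 63
Two-sided p-value ≈ 0.0423
Since p ≈ 0.0423 > α = 0.02, fail to reject H0; the evidence is not statistically significant.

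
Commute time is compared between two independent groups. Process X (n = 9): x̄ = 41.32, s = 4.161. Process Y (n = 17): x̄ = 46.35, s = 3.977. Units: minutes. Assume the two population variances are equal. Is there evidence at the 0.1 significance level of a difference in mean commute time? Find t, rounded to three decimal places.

-3.021

Let group 1 = process X, group 2 = process Y. H0: μ_1 = μ_2; H1: μ_1 ≠ μ_2 (two-sample pooled-variance t-test, two-sided).
s_p² = [(9−1)·4.161² + (17−1)·3.977²]/(9+17−2) = 16.3157
t = (41.32 − 46.35)/√[16.3157·(1/9 + 1/17)] = -3.021
df = n₁ + n₂ − 2 = 24
Two-sided p-value ≈ 0.0059
Since p ≈ 0.0059 < α = 0.1, reject H0; the evidence is statistically significant.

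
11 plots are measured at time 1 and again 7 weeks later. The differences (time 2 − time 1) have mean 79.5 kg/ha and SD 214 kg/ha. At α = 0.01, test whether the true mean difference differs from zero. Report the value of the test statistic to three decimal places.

1.232

H0: μ_d = 0; H1: μ_d ≠ 0 (paired t-test on the differences, two-sided).
t = d̄/(s_d/√n) = 79.5/(214/√11) = 1.232
df = n − 1 = 10
Two-sided p-value ≈ 0.246
Since p ≈ 0.246 > α = 0.01, fail to reject H0; the data do not provide sufficient evidence against H0.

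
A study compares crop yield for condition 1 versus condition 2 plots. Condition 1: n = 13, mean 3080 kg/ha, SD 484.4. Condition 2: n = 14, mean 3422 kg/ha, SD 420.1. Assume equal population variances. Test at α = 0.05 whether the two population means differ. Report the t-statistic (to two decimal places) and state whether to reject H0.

Let group 1 = condition 1, group 2 = condition 2. H0: μ_1 = μ_2; H1: μ_1 ≠ μ_2 (two-sample pooled-variance t-test, two-sided).
s_p² = [(13−1)·484.4² + (14−1)·420.1²]/(13+14−2) = 204400
t = (3080 − 3422)/√[204400·(1/13 + 1/14)] = -1.96
df = n₁ + n₂ − 2 = 25
Two-sided p-value ≈ 0.0607
Since p ≈ 0.0607 > α = 0.05, fail to reject H0; the data do not provide sufficient evidence against H0.

t = -1.96; fail to reject H0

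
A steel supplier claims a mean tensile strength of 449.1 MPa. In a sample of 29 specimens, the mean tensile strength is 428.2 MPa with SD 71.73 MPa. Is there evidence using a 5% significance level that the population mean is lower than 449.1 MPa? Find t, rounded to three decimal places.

-1.569

H0: μ = 449.1; H1: μ < 449.1 (one-sample t-test, left-tailed).
t = (x̄ − μ₀)/(s/√n) = (428.2 − 449.1)/(71.73/√29) = -1.569
df = n − 1 = 28
p-value = P(T ≤ -1.569) ≈ 0.0639
Since p ≈ 0.0639 > α = 0.05, fail to reject H0; the data do not provide sufficient evidence against H0.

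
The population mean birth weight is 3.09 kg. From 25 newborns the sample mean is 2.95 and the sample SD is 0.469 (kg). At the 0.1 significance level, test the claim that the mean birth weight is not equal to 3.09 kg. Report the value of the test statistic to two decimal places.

-1.49

H0: μ = 3.09; H1: μ ≠ 3.09 (one-sample t-test, two-sided).
t = (x̄ − μ₀)/(s/√n) = (2.95 − 3.09)/(0.469/√25) = -1.49
df = n − 1 = 24
Two-sided p-value ≈ 0.149
Since p ≈ 0.149 > α = 0.1, fail to reject H0; the evidence is not statistically significant.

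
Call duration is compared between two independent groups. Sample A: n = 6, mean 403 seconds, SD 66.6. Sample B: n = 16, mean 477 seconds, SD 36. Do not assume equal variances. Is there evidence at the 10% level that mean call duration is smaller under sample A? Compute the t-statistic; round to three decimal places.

Let group 1 = sample A, group 2 = sample B. H0: μ_1 = μ_2; H1: μ_1 < μ_2 (Welch's two-sample t-test, left-tailed).
t = (x̄_1 − x̄_2)/√(s_1²/n_1 + s_2²/n_2) = (403 − 477)/√(66.6²/6 + 36²/16) = -2.584
Welch–Satterthwaite df ≈ 6.13
p-value = P(T ≤ -2.584) ≈ 0.0204
Since p ≈ 0.0204 < α = 0.1, reject H0; the evidence is statistically significant.

-2.584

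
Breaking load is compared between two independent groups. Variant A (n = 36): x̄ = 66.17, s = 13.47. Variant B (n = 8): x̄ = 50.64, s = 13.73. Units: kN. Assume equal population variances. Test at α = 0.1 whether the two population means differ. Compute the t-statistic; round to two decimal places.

2.94

Let group 1 = variant A, group 2 = variant B. H0: μ_1 = μ_2; H1: μ_1 ≠ μ_2 (two-sample pooled-variance t-test, two-sided).
s_p² = [(36−1)·13.47² + (8−1)·13.73²]/(36+8−2) = 182.62
t = (66.17 − 50.64)/√[182.62·(1/36 + 1/8)] = 2.94
df = n₁ + n₂ − 2 = 42
Two-sided p-value ≈ 0.0053
Since p ≈ 0.0053 < α = 0.1, reject H0; the evidence is statistically significant.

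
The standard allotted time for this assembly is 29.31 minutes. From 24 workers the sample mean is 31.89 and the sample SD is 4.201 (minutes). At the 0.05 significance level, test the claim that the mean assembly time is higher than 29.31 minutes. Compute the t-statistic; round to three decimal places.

H0: μ = 29.31; H1: μ > 29.31 (one-sample t-test, right-tailed).
t = (x̄ − μ₀)/(s/√n) = (31.89 − 29.31)/(4.201/√24) = 3.009
df = n − 1 = 23
p-value = P(T ≥ 3.009) ≈ 0.0031
Since p ≈ 0.0031 < α = 0.05, reject H0; the data support H1.

3.009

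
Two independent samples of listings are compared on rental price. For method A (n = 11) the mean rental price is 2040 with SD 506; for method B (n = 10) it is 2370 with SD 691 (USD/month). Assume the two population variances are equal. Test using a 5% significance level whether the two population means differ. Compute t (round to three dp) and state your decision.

Let group 1 = method A, group 2 = method B. H0: μ_1 = μ_2; H1: μ_1 ≠ μ_2 (two-sample pooled-variance t-test, two-sided).
s_p² = [(11−1)·506² + (10−1)·691²]/(11+10−2) = 360931
t = (2040 − 2370)/√[360931·(1/11 + 1/10)] = -1.257
df = n₁ + n₂ − 2 = 19
Two-sided p-value ≈ 0.224
Since p ≈ 0.224 > α = 0.05, fail to reject H0; the data do not provide sufficient evidence against H0.

t = -1.257; fail to reject H0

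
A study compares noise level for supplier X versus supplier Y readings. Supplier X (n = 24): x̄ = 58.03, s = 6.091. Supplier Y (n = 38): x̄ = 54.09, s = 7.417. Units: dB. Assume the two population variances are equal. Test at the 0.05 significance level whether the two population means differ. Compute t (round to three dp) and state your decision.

Let group 1 = supplier X, group 2 = supplier Y. H0: μ_1 = μ_2; H1: μ_1 ≠ μ_2 (two-sample pooled-variance t-test, two-sided).
s_p² = [(24−1)·6.091² + (38−1)·7.417²]/(24+38−2) = 48.1458
t = (58.03 − 54.09)/√[48.1458·(1/24 + 1/38)] = 2.178
df = n₁ + n₂ − 2 = 60
Two-sided p-value ≈ 0.0334
Since p ≈ 0.0334 < α = 0.05, reject H0; the data support H1.

t = 2.178; reject H0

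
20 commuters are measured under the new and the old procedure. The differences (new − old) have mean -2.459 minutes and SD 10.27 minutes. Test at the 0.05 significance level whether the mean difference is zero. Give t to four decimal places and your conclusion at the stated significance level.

t = -1.0708; fail to reject H0

H0: μ_d = 0; H1: μ_d ≠ 0 (paired t-test on the differences, two-sided).
t = d̄/(s_d/√n) = -2.459/(10.27/√20) = -1.0708
df = n − 1 = 19
Two-sided p-value ≈ 0.2977
Since p ≈ 0.2977 > α = 0.05, fail to reject H0; the evidence is not statistically significant.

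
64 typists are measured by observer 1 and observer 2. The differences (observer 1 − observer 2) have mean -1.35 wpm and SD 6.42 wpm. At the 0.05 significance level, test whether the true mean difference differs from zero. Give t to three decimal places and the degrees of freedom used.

H0: μ_d = 0; H1: μ_d ≠ 0 (paired t-test on the differences, two-sided).
t = d̄/(s_d/√n) = -1.35/(6.42/√64) = -1.682
df = n − 1 = 63
Two-sided p-value ≈ 0.097
Since p ≈ 0.097 > α = 0.05, fail to reject H0; the evidence is not statistically significant.

t = -1.682, df = 63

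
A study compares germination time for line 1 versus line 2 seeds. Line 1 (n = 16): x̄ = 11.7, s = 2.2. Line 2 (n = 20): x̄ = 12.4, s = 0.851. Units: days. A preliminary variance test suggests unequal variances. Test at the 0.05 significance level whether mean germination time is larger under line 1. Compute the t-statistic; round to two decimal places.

-1.20

Let group 1 = line 1, group 2 = line 2. H0: μ_1 = μ_2; H1: μ_1 > μ_2 (Welch's two-sample t-test, right-tailed).
t = (x̄_1 − x̄_2)/√(s_1²/n_1 + s_2²/n_2) = (11.7 − 12.4)/√(2.2²/16 + 0.851²/20) = -1.20
Welch–Satterthwaite df ≈ 18.60
p-value = P(T ≥ -1.20) ≈ 0.878
Since p ≈ 0.878 > α = 0.05, fail to reject H0; the data do not provide sufficient evidence against H0.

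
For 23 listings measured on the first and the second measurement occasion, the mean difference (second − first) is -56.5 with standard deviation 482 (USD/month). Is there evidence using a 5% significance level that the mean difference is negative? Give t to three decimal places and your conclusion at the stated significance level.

H0: μ_d = 0; H1: μ_d < 0 (paired t-test on the differences, left-tailed).
t = d̄/(s_d/√n) = -56.5/(482/√23) = -0.562
df = n − 1 = 22
p-value = P(T ≤ -0.562) ≈ 0.290
Since p ≈ 0.290 > α = 0.05, fail to reject H0; the data do not provide sufficient evidence against H0.

t = -0.562; fail to reject H0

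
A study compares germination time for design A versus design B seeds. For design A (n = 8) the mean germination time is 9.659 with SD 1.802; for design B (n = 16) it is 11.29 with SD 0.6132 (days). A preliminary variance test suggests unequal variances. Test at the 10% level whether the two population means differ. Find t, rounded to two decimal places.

-2.49

Let group 1 = design A, group 2 = design B. H0: μ_1 = μ_2; H1: μ_1 ≠ μ_2 (Welch's two-sample t-test, two-sided).
t = (x̄_1 − x̄_2)/√(s_1²/n_1 + s_2²/n_2) = (9.659 − 11.29)/√(1.802²/8 + 0.6132²/16) = -2.49
Welch–Satterthwaite df ≈ 7.82
Two-sided p-value ≈ 0.038
Since p ≈ 0.038 < α = 0.1, reject H0; the data support H1.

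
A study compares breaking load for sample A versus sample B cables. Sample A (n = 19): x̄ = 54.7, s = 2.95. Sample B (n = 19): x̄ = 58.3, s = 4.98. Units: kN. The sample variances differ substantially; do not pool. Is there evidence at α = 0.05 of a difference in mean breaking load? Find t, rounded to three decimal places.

-2.711

Let group 1 = sample A, group 2 = sample B. H0: μ_1 = μ_2; H1: μ_1 ≠ μ_2 (Welch's two-sample t-test, two-sided).
t = (x̄_1 − x̄_2)/√(s_1²/n_1 + s_2²/n_2) = (54.7 − 58.3)/√(2.95²/19 + 4.98²/19) = -2.711
Welch–Satterthwaite df ≈ 29.25
Two-sided p-value ≈ 0.0111
Since p ≈ 0.0111 < α = 0.05, reject H0; the data support H1.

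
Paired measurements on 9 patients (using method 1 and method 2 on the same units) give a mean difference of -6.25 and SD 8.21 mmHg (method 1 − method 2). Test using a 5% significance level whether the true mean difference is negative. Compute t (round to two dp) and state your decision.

H0: μ_d = 0; H1: μ_d < 0 (paired t-test on the differences, left-tailed).
t = d̄/(s_d/√n) = -6.25/(8.21/√9) = -2.28
df = n − 1 = 8
p-value = P(T ≤ -2.28) ≈ 0.026
Since p ≈ 0.026 < α = 0.05, reject H0; the data support H1.

t = -2.28; reject H0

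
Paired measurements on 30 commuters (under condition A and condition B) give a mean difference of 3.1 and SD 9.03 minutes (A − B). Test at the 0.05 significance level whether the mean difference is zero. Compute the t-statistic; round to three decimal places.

H0: μ_d = 0; H1: μ_d ≠ 0 (paired t-test on the differences, two-sided).
t = d̄/(s_d/√n) = 3.1/(9.03/√30) = 1.880
df = n − 1 = 29
Two-sided p-value ≈ 0.0701
Since p ≈ 0.0701 > α = 0.05, fail to reject H0; the data do not provide sufficient evidence against H0.

1.880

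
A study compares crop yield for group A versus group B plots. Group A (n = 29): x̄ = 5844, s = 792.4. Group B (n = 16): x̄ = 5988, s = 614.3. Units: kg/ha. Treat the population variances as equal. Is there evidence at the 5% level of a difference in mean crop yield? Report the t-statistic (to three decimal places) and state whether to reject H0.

t = -0.629; fail to reject H0

Let group 1 = group A, group 2 = group B. H0: μ_1 = μ_2; H1: μ_1 ≠ μ_2 (two-sample pooled-variance t-test, two-sided).
s_p² = [(29−1)·792.4² + (16−1)·614.3²]/(29+16−2) = 540502
t = (5844 − 5988)/√[540502·(1/29 + 1/16)] = -0.629
df = n₁ + n₂ − 2 = 43
Two-sided p-value ≈ 0.5327
Since p ≈ 0.5327 > α = 0.05, fail to reject H0; the evidence is not statistically significant.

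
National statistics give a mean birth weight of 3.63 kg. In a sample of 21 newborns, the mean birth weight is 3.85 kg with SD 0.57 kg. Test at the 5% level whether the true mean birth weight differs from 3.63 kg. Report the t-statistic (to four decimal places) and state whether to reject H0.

H0: μ = 3.63; H1: μ ≠ 3.63 (one-sample t-test, two-sided).
t = (x̄ − μ₀)/(s/√n) = (3.85 − 3.63)/(0.57/√21) = 1.7687
df = n − 1 = 20
Two-sided p-value ≈ 0.092
Since p ≈ 0.092 > α = 0.05, fail to reject H0; the evidence is not statistically significant.

t = 1.7687; fail to reject H0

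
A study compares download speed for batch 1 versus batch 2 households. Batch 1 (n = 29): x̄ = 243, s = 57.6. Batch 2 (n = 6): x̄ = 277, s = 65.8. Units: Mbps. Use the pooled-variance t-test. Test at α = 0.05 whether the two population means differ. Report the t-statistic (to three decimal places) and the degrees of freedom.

Let group 1 = batch 1, group 2 = batch 2. H0: μ_1 = μ_2; H1: μ_1 ≠ μ_2 (two-sample pooled-variance t-test, two-sided).
s_p² = [(29−1)·57.6² + (6−1)·65.8²]/(29+6−2) = 3471.08
t = (243 − 277)/√[3471.08·(1/29 + 1/6)] = -1.287
df = n₁ + n₂ − 2 = 33
Two-sided p-value ≈ 0.2071
Since p ≈ 0.2071 > α = 0.05, fail to reject H0; the evidence is not statistically significant.

t = -1.287, df = 33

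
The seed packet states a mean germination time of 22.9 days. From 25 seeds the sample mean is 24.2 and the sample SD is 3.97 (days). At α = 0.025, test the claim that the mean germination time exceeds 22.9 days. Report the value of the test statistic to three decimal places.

H0: μ = 22.9; H1: μ > 22.9 (one-sample t-test, right-tailed).
t = (x̄ − μ₀)/(s/√n) = (24.2 − 22.9)/(3.97/√25) = 1.637
df = n − 1 = 24
p-value = P(T ≥ 1.637) ≈ 0.057
Since p ≈ 0.057 > α = 0.025, fail to reject H0; the data do not provide sufficient evidence against H0.

1.637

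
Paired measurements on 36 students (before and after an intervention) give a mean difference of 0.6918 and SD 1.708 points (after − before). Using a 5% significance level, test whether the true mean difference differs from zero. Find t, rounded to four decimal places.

H0: μ_d = 0; H1: μ_d ≠ 0 (paired t-test on the differences, two-sided).
t = d̄/(s_d/√n) = 0.6918/(1.708/√36) = 2.4302
df = n − 1 = 35
Two-sided p-value ≈ 0.0204
Since p ≈ 0.0204 < α = 0.05, reject H0; the data support H1.

2.4302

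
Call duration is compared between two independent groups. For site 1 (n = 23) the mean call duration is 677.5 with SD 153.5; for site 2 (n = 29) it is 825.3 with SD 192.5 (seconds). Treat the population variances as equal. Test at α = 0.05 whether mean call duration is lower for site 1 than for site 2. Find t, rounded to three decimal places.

Let group 1 = site 1, group 2 = site 2. H0: μ_1 = μ_2; H1: μ_1 < μ_2 (two-sample pooled-variance t-test, left-tailed).
s_p² = [(23−1)·153.5² + (29−1)·192.5²]/(23+29−2) = 31118.9
t = (677.5 − 825.3)/√[31118.9·(1/23 + 1/29)] = -3.001
df = n₁ + n₂ − 2 = 50
p-value = P(T ≤ -3.001) ≈ 0.0021
Since p ≈ 0.0021 < α = 0.05, reject H0; the data support H1.

-3.001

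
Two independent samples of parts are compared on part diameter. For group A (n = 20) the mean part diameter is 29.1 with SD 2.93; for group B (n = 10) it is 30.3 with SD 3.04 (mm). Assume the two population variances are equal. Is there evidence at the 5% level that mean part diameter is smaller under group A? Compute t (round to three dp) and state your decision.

Let group 1 = group A, group 2 = group B. H0: μ_1 = μ_2; H1: μ_1 < μ_2 (two-sample pooled-variance t-test, left-tailed).
s_p² = [(20−1)·2.93² + (10−1)·3.04²]/(20+10−2) = 8.79598
t = (29.1 − 30.3)/√[8.79598·(1/20 + 1/10)] = -1.045
df = n₁ + n₂ − 2 = 28
p-value = P(T ≤ -1.045) ≈ 0.153
Since p ≈ 0.153 > α = 0.05, fail to reject H0; the data do not provide sufficient evidence against H0.

t = -1.045; fail to reject H0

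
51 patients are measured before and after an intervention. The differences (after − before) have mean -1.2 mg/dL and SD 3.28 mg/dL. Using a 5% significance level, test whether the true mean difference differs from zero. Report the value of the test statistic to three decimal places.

-2.613

H0: μ_d = 0; H1: μ_d ≠ 0 (paired t-test on the differences, two-sided).
t = d̄/(s_d/√n) = -1.2/(3.28/√51) = -2.613
df = n − 1 = 50
Two-sided p-value ≈ 0.012
Since p ≈ 0.012 < α = 0.05, reject H0; the evidence is statistically significant.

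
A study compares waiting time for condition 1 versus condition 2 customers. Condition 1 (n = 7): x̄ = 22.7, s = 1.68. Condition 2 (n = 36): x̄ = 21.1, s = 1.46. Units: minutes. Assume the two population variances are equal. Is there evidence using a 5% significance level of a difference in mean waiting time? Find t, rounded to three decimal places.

Let group 1 = condition 1, group 2 = condition 2. H0: μ_1 = μ_2; H1: μ_1 ≠ μ_2 (two-sample pooled-variance t-test, two-sided).
s_p² = [(7−1)·1.68² + (36−1)·1.46²]/(7+36−2) = 2.23269
t = (22.7 − 21.1)/√[2.23269·(1/7 + 1/36)] = 2.592
df = n₁ + n₂ − 2 = 41
Two-sided p-value ≈ 0.0132
Since p ≈ 0.0132 < α = 0.05, reject H0; the evidence is statistically significant.

2.592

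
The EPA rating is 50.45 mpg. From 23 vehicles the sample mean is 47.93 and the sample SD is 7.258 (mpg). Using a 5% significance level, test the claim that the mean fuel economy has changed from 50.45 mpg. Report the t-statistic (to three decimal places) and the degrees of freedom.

H0: μ = 50.45; H1: μ ≠ 50.45 (one-sample t-test, two-sided).
t = (x̄ − μ₀)/(s/√n) = (47.93 − 50.45)/(7.258/√23) = -1.665
df = n − 1 = 22
Two-sided p-value ≈ 0.110
Since p ≈ 0.110 > α = 0.05, fail to reject H0; the data do not provide sufficient evidence against H0.

t = -1.665, df = 22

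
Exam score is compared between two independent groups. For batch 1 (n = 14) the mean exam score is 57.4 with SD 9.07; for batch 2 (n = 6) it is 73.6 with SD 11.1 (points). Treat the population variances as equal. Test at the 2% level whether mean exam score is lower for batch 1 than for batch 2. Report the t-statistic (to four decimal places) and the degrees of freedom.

t = -3.4309, df = 18

Let group 1 = batch 1, group 2 = batch 2. H0: μ_1 = μ_2; H1: μ_1 < μ_2 (two-sample pooled-variance t-test, left-tailed).
s_p² = [(14−1)·9.07² + (6−1)·11.1²]/(14+6−2) = 93.6385
t = (57.4 − 73.6)/√[93.6385·(1/14 + 1/6)] = -3.4309
df = n₁ + n₂ − 2 = 18
p-value = P(T ≤ -3.4309) ≈ 0.0015
Since p ≈ 0.0015 < α = 0.02, reject H0; the evidence is statistically significant.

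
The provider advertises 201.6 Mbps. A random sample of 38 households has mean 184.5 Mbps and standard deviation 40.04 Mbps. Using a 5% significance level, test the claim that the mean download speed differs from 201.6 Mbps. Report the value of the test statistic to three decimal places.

H0: μ = 201.6; H1: μ ≠ 201.6 (one-sample t-test, two-sided).
t = (x̄ − μ₀)/(s/√n) = (184.5 − 201.6)/(40.04/√38) = -2.633
df = n − 1 = 37
Two-sided p-value ≈ 0.0123
Since p ≈ 0.0123 < α = 0.05, reject H0; the evidence is statistically significant.

-2.633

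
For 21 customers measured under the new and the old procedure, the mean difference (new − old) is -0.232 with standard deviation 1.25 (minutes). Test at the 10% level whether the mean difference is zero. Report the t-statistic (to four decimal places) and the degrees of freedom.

t = -0.8505, df = 20

H0: μ_d = 0; H1: μ_d ≠ 0 (paired t-test on the differences, two-sided).
t = d̄/(s_d/√n) = -0.232/(1.25/√21) = -0.8505
df = n − 1 = 20
Two-sided p-value ≈ 0.405
Since p ≈ 0.405 > α = 0.1, fail to reject H0; the data do not provide sufficient evidence against H0.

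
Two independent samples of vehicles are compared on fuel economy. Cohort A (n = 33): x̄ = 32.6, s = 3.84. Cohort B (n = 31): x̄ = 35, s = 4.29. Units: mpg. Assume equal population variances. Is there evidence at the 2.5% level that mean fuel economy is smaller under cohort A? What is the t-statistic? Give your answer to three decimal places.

Let group 1 = cohort A, group 2 = cohort B. H0: μ_1 = μ_2; H1: μ_1 < μ_2 (two-sample pooled-variance t-test, left-tailed).
s_p² = [(33−1)·3.84² + (31−1)·4.29²]/(33+31−2) = 16.5158
t = (32.6 − 35)/√[16.5158·(1/33 + 1/31)] = -2.361
df = n₁ + n₂ − 2 = 62
p-value = P(T ≤ -2.361) ≈ 0.011
Since p ≈ 0.011 < α = 0.025, reject H0; the evidence is statistically significant.

-2.361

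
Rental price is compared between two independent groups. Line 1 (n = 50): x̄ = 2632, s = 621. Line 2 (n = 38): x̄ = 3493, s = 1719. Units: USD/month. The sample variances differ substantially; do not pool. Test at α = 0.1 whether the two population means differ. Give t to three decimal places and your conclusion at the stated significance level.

t = -2.945; reject H0

Let group 1 = line 1, group 2 = line 2. H0: μ_1 = μ_2; H1: μ_1 ≠ μ_2 (Welch's two-sample t-test, two-sided).
t = (x̄_1 − x̄_2)/√(s_1²/n_1 + s_2²/n_2) = (2632 − 3493)/√(621²/50 + 1719²/38) = -2.945
Welch–Satterthwaite df ≈ 44.37
Two-sided p-value ≈ 0.005
Since p ≈ 0.005 < α = 0.1, reject H0; the evidence is statistically significant.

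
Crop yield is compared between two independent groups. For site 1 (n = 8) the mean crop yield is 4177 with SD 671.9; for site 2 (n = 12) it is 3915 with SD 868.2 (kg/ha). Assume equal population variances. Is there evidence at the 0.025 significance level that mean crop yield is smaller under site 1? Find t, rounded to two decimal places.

Let group 1 = site 1, group 2 = site 2. H0: μ_1 = μ_2; H1: μ_1 < μ_2 (two-sample pooled-variance t-test, left-tailed).
s_p² = [(8−1)·671.9² + (12−1)·868.2²]/(8+12−2) = 636202
t = (4177 − 3915)/√[636202·(1/8 + 1/12)] = 0.72
df = n₁ + n₂ − 2 = 18
p-value = P(T ≤ 0.72) ≈ 0.7595
Since p ≈ 0.7595 > α = 0.025, fail to reject H0; the evidence is not statistically significant.

0.72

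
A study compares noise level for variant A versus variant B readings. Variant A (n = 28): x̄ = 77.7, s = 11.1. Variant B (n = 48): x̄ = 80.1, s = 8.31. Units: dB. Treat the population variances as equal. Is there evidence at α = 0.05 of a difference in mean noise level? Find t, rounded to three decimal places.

Let group 1 = variant A, group 2 = variant B. H0: μ_1 = μ_2; H1: μ_1 ≠ μ_2 (two-sample pooled-variance t-test, two-sided).
s_p² = [(28−1)·11.1² + (48−1)·8.31²]/(28+48−2) = 88.815
t = (77.7 − 80.1)/√[88.815·(1/28 + 1/48)] = -1.071
df = n₁ + n₂ − 2 = 74
Two-sided p-value ≈ 0.288
Since p ≈ 0.288 > α = 0.05, fail to reject H0; the evidence is not statistically significant.

-1.071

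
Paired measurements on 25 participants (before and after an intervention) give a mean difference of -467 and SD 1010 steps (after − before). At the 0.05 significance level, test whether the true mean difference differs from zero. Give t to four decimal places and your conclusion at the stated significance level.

H0: μ_d = 0; H1: μ_d ≠ 0 (paired t-test on the differences, two-sided).
t = d̄/(s_d/√n) = -467/(1010/√25) = -2.3119
df = n − 1 = 24
Two-sided p-value ≈ 0.0297
Since p ≈ 0.0297 < α = 0.05, reject H0; the data support H1.

t = -2.3119; reject H0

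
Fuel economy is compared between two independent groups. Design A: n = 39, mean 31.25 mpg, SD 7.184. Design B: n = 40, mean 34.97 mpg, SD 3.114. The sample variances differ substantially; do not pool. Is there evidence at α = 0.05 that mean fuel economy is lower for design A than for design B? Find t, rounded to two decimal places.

-2.97

Let group 1 = design A, group 2 = design B. H0: μ_1 = μ_2; H1: μ_1 < μ_2 (Welch's two-sample t-test, left-tailed).
t = (x̄_1 − x̄_2)/√(s_1²/n_1 + s_2²/n_2) = (31.25 − 34.97)/√(7.184²/39 + 3.114²/40) = -2.97
Welch–Satterthwaite df ≈ 51.51
p-value = P(T ≤ -2.97) ≈ 0.0022
Since p ≈ 0.0022 < α = 0.05, reject H0; the evidence is statistically significant.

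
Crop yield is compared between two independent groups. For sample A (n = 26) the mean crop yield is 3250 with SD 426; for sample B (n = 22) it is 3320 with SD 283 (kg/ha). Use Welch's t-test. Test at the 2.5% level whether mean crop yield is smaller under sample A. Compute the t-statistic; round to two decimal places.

-0.68

Let group 1 = sample A, group 2 = sample B. H0: μ_1 = μ_2; H1: μ_1 < μ_2 (Welch's two-sample t-test, left-tailed).
t = (x̄_1 − x̄_2)/√(s_1²/n_1 + s_2²/n_2) = (3250 − 3320)/√(426²/26 + 283²/22) = -0.68
Welch–Satterthwaite df ≈ 43.72
p-value = P(T ≤ -0.68) ≈ 0.2503
Since p ≈ 0.2503 > α = 0.025, fail to reject H0; the data do not provide sufficient evidence against H0.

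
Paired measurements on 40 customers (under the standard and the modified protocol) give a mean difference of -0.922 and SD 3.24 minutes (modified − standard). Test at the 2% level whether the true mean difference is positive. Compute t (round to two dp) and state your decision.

t = -1.80; fail to reject H0

H0: μ_d = 0; H1: μ_d > 0 (paired t-test on the differences, right-tailed).
t = d̄/(s_d/√n) = -0.922/(3.24/√40) = -1.80
df = n − 1 = 39
p-value = P(T ≥ -1.80) ≈ 0.9602
Since p ≈ 0.9602 > α = 0.02, fail to reject H0; the data do not provide sufficient evidence against H0.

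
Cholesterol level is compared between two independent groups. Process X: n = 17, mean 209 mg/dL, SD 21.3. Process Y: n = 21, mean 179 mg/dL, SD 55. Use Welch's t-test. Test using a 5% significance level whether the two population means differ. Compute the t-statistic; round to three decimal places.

2.296

Let group 1 = process X, group 2 = process Y. H0: μ_1 = μ_2; H1: μ_1 ≠ μ_2 (Welch's two-sample t-test, two-sided).
t = (x̄_1 − x̄_2)/√(s_1²/n_1 + s_2²/n_2) = (209 − 179)/√(21.3²/17 + 55²/21) = 2.296
Welch–Satterthwaite df ≈ 26.94
Two-sided p-value ≈ 0.030
Since p ≈ 0.030 < α = 0.05, reject H0; the evidence is statistically significant.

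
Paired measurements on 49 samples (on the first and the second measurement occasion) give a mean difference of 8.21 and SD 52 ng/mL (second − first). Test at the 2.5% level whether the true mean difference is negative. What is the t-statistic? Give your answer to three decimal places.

H0: μ_d = 0; H1: μ_d < 0 (paired t-test on the differences, left-tailed).
t = d̄/(s_d/√n) = 8.21/(52/√49) = 1.105
df = n − 1 = 48
p-value = P(T ≤ 1.105) ≈ 0.863
Since p ≈ 0.863 > α = 0.025, fail to reject H0; the evidence is not statistically significant.

1.105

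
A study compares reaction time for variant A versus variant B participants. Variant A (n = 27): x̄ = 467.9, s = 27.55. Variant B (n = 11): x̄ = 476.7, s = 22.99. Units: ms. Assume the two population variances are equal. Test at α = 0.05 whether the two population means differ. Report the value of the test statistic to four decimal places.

Let group 1 = variant A, group 2 = variant B. H0: μ_1 = μ_2; H1: μ_1 ≠ μ_2 (two-sample pooled-variance t-test, two-sided).
s_p² = [(27−1)·27.55² + (11−1)·22.99²]/(27+11−2) = 694.985
t = (467.9 − 476.7)/√[694.985·(1/27 + 1/11)] = -0.9332
df = n₁ + n₂ − 2 = 36
Two-sided p-value ≈ 0.3569
Since p ≈ 0.3569 > α = 0.05, fail to reject H0; the evidence is not statistically significant.

-0.9332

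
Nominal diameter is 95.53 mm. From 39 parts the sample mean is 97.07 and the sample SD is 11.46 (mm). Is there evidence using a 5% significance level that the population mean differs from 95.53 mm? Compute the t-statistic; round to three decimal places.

H0: μ = 95.53; H1: μ ≠ 95.53 (one-sample t-test, two-sided).
t = (x̄ − μ₀)/(s/√n) = (97.07 − 95.53)/(11.46/√39) = 0.839
df = n − 1 = 38
Two-sided p-value ≈ 0.4066
Since p ≈ 0.4066 > α = 0.05, fail to reject H0; the evidence is not statistically significant.

0.839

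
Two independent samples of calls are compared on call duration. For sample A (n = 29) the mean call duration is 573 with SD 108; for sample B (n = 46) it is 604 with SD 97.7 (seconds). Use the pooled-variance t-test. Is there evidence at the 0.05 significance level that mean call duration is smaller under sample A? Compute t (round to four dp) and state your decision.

t = -1.2846; fail to reject H0

Let group 1 = sample A, group 2 = sample B. H0: μ_1 = μ_2; H1: μ_1 < μ_2 (two-sample pooled-variance t-test, left-tailed).
s_p² = [(29−1)·108² + (46−1)·97.7²]/(29+46−2) = 10357.9
t = (573 − 604)/√[10357.9·(1/29 + 1/46)] = -1.2846
df = n₁ + n₂ − 2 = 73
p-value = P(T ≤ -1.2846) ≈ 0.1015
Since p ≈ 0.1015 > α = 0.05, fail to reject H0; the evidence is not statistically significant.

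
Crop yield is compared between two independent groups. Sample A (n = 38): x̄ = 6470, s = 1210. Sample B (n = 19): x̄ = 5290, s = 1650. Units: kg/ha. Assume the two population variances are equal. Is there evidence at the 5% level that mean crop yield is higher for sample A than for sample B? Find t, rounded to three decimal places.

3.066

Let group 1 = sample A, group 2 = sample B. H0: μ_1 = μ_2; H1: μ_1 > μ_2 (two-sample pooled-variance t-test, right-tailed).
s_p² = [(38−1)·1210² + (19−1)·1650²]/(38+19−2) = 1875940
t = (6470 − 5290)/√[1875940·(1/38 + 1/19)] = 3.066
df = n₁ + n₂ − 2 = 55
p-value = P(T ≥ 3.066) ≈ 0.002
Since p ≈ 0.002 < α = 0.05, reject H0; the evidence is statistically significant.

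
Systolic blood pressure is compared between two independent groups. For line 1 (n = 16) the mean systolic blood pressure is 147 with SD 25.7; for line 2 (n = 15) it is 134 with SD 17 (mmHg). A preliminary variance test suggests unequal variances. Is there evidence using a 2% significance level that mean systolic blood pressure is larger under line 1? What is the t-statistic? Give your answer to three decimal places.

1.671

Let group 1 = line 1, group 2 = line 2. H0: μ_1 = μ_2; H1: μ_1 > μ_2 (Welch's two-sample t-test, right-tailed).
t = (x̄_1 − x̄_2)/√(s_1²/n_1 + s_2²/n_2) = (147 − 134)/√(25.7²/16 + 17²/15) = 1.671
Welch–Satterthwaite df ≈ 26.16
p-value = P(T ≥ 1.671) ≈ 0.053
Since p ≈ 0.053 > α = 0.02, fail to reject H0; the evidence is not statistically significant.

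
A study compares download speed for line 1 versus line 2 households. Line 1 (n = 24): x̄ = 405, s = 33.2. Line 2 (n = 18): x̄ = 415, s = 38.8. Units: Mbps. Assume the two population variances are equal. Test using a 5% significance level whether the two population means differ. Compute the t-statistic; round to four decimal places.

-0.8987

Let group 1 = line 1, group 2 = line 2. H0: μ_1 = μ_2; H1: μ_1 ≠ μ_2 (two-sample pooled-variance t-test, two-sided).
s_p² = [(24−1)·33.2² + (18−1)·38.8²]/(24+18−2) = 1273.6
t = (405 − 415)/√[1273.6·(1/24 + 1/18)] = -0.8987
df = n₁ + n₂ − 2 = 40
Two-sided p-value ≈ 0.374
Since p ≈ 0.374 > α = 0.05, fail to reject H0; the evidence is not statistically significant.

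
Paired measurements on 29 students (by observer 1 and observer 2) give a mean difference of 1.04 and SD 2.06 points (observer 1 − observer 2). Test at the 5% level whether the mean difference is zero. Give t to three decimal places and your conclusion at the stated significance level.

t = 2.719; reject H0

H0: μ_d = 0; H1: μ_d ≠ 0 (paired t-test on the differences, two-sided).
t = d̄/(s_d/√n) = 1.04/(2.06/√29) = 2.719
df = n − 1 = 28
Two-sided p-value ≈ 0.0111
Since p ≈ 0.0111 < α = 0.05, reject H0; the data support H1.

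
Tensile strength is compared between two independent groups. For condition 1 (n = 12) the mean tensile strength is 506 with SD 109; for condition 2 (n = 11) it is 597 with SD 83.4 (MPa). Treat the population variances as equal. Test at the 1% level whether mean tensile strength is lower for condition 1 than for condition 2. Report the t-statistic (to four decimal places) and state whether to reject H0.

Let group 1 = condition 1, group 2 = condition 2. H0: μ_1 = μ_2; H1: μ_1 < μ_2 (two-sample pooled-variance t-test, left-tailed).
s_p² = [(12−1)·109² + (11−1)·83.4²]/(12+11−2) = 9535.55
t = (506 − 597)/√[9535.55·(1/12 + 1/11)] = -2.2325
df = n₁ + n₂ − 2 = 21
p-value = P(T ≤ -2.2325) ≈ 0.0183
Since p ≈ 0.0183 > α = 0.01, fail to reject H0; the data do not provide sufficient evidence against H0.

t = -2.2325; fail to reject H0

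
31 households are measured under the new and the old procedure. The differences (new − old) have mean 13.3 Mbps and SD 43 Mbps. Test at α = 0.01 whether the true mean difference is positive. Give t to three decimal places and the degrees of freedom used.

t = 1.722, df = 30

H0: μ_d = 0; H1: μ_d > 0 (paired t-test on the differences, right-tailed).
t = d̄/(s_d/√n) = 13.3/(43/√31) = 1.722
df = n − 1 = 30
p-value = P(T ≥ 1.722) ≈ 0.048
Since p ≈ 0.048 > α = 0.01, fail to reject H0; the data do not provide sufficient evidence against H0.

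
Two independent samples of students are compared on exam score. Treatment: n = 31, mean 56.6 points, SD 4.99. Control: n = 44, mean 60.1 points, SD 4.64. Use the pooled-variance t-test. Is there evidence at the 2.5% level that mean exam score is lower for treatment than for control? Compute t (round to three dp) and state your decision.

Let group 1 = treatment, group 2 = control. H0: μ_1 = μ_2; H1: μ_1 < μ_2 (two-sample pooled-variance t-test, left-tailed).
s_p² = [(31−1)·4.99² + (44−1)·4.64²]/(31+44−2) = 22.9147
t = (56.6 − 60.1)/√[22.9147·(1/31 + 1/44)] = -3.118
df = n₁ + n₂ − 2 = 73
p-value = P(T ≤ -3.118) ≈ 0.001
Since p ≈ 0.001 < α = 0.025, reject H0; the data support H1.

t = -3.118; reject H0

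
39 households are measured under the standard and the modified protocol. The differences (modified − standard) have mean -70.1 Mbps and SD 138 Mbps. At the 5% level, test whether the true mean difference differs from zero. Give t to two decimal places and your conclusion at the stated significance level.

t = -3.17; reject H0

H0: μ_d = 0; H1: μ_d ≠ 0 (paired t-test on the differences, two-sided).
t = d̄/(s_d/√n) = -70.1/(138/√39) = -3.17
df = n − 1 = 38
Two-sided p-value ≈ 0.003
Since p ≈ 0.003 < α = 0.05, reject H0; the evidence is statistically significant.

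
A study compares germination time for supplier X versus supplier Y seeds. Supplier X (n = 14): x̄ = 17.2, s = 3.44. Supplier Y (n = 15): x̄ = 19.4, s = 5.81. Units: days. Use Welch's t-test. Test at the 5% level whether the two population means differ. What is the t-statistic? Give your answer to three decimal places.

-1.250

Let group 1 = supplier X, group 2 = supplier Y. H0: μ_1 = μ_2; H1: μ_1 ≠ μ_2 (Welch's two-sample t-test, two-sided).
t = (x̄_1 − x̄_2)/√(s_1²/n_1 + s_2²/n_2) = (17.2 − 19.4)/√(3.44²/14 + 5.81²/15) = -1.250
Welch–Satterthwaite df ≈ 23.00
Two-sided p-value ≈ 0.2237
Since p ≈ 0.2237 > α = 0.05, fail to reject H0; the evidence is not statistically significant.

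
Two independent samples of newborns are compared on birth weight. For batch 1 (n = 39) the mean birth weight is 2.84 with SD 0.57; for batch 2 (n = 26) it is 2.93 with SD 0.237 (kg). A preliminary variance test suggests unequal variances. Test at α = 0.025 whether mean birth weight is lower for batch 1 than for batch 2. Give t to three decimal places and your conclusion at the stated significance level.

Let group 1 = batch 1, group 2 = batch 2. H0: μ_1 = μ_2; H1: μ_1 < μ_2 (Welch's two-sample t-test, left-tailed).
t = (x̄_1 − x̄_2)/√(s_1²/n_1 + s_2²/n_2) = (2.84 − 2.93)/√(0.57²/39 + 0.237²/26) = -0.879
Welch–Satterthwaite df ≈ 54.68
p-value = P(T ≤ -0.879) ≈ 0.192
Since p ≈ 0.192 > α = 0.025, fail to reject H0; the data do not provide sufficient evidence against H0.

t = -0.879; fail to reject H0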